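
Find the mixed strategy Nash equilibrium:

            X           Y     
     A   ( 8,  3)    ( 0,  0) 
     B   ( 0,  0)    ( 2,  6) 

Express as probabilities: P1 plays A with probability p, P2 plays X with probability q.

p = 0.6667, q = 0.2

Work:
Find probabilities that make opponent indifferent:
P2 chooses q to make P1 indifferent between A and B
P1 chooses p to make P2 indifferent between X and Y
Mixed NE: P1 plays (A: 0.6667, B: 0.3333), P2 plays (X: 0.2, Y: 0.8)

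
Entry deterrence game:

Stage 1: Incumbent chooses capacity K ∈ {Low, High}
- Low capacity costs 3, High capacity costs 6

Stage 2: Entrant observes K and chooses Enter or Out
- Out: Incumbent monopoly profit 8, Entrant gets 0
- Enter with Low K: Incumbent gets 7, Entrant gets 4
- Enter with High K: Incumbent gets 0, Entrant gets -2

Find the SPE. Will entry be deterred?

SPE: (Low, Enter|Low, Out|High); Entry not deterred. Incumbent net profit = 4, Entrant gets 4

Work:
After Low K: Entrant enters (4 > 0)
After High K: Entrant stays out (-2 < 0)
Incumbent: Low → 7−3=4, High → 8−6=2
Incumbent chooses Low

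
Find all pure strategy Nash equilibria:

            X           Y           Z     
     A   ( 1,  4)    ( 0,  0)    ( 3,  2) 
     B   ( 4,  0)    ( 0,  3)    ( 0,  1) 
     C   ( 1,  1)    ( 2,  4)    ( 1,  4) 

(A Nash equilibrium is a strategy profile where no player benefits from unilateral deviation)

Nash equilibrium: (C, Y)

Work:
Best responses:
  P1 vs X: payoffs [1, 4, 1] → best response B (payoff 4)
  P1 vs Y: payoffs [0, 0, 2] → best response C (payoff 2)
  P1 vs Z: payoffs [3, 0, 1] → best response A (payoff 3)
  P2 vs A: payoffs [4, 0, 2] → best response X (payoff 4)
  P2 vs B: payoffs [0, 3, 1] → best response Y (payoff 3)
  P2 vs C: payoffs [1, 4, 4] → best response Y/Z (payoff 4)
Mutual best responses: (C,Y) → Nash equilibria.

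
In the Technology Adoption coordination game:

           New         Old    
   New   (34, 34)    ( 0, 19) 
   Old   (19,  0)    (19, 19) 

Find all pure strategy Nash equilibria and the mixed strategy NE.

Pure NE: (New, New) and (Old, Old); Mixed NE: p = 0.5588, q = 0.5588

Work:
Check pure NE:
(New, New): (34, 34) - no unilateral deviation beneficial
(Old, Old): (19, 19) - no unilateral deviation beneficial
Mixed NE: P1 plays New with p = 0.5588, P2 plays New with q = 0.5588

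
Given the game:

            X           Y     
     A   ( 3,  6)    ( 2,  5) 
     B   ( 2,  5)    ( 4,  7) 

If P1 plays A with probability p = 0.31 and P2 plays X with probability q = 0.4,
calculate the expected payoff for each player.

E[P1] = 2.952, E[P2] = 5.952

Work:
E[P1] = p·q·π₁(A,X) + p·(1-q)·π₁(A,Y) + (1-p)·q·π₁(B,X) + (1-p)·(1-q)·π₁(B,Y)
= 0.31·0.4·3 + 0.31·0.6·2 + 0.69·0.4·2 + 0.69·0.6·4
= 2.952

E[P2] = 5.952 (similar calculation)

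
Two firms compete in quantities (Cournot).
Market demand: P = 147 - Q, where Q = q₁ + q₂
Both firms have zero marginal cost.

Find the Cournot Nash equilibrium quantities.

q₁* = q₂* = 49.0; P* = 49.0

Work:
Profit: π_i = P·q_i = (a - q_i - q_j)·q_i
FOC: ∂π_i/∂q_i = a - 2q_i - q_j = 0
Reaction function: q_i = (147 - q_j)/2
Symmetry: q* = 147/3 = 49.0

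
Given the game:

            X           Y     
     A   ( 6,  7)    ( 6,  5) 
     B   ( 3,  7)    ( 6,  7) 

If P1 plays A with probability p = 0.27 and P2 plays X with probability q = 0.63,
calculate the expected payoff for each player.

E[P1] = 4.6203, E[P2] = 6.8002

Work:
E[P1] = p·q·π₁(A,X) + p·(1-q)·π₁(A,Y) + (1-p)·q·π₁(B,X) + (1-p)·(1-q)·π₁(B,Y)
= 0.27·0.63·6 + 0.27·0.37·6 + 0.73·0.63·3 + 0.73·0.37·6
= 4.6203

E[P2] = 6.8002 (similar calculation)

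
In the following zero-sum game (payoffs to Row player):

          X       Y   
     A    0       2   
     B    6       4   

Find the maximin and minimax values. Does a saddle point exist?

Maximin = 4, Minimax = 4, Saddle: True

Work:
Row minimums: [0, 4] → maximin = 4
Column maximums: [6, 4] → minimax = 4
Saddle point exists! Game value = 4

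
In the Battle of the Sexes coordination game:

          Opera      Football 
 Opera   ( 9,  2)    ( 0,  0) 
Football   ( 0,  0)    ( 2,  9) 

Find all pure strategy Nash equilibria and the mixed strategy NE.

Pure NE: (Opera, Opera) and (Football, Football); Mixed NE: p = 0.8182, q = 0.1818

Work:
Check pure NE:
(Opera, Opera): (9, 2) - no unilateral deviation beneficial
(Football, Football): (2, 9) - no unilateral deviation beneficial
Mixed NE: P1 plays Opera with p = 0.8182, P2 plays Opera with q = 0.1818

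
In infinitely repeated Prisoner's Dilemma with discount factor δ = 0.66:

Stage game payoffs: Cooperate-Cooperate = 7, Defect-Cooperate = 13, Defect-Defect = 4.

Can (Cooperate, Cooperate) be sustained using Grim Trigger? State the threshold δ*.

δ* = 0.6667; since δ = 0.66 < 0.6667, cooperation cannot be sustained

Work:
For Grim Trigger:
Cooperate forever: 7/(1-δ)
Defect then punished: 13 + 4·δ/(1-δ)
Need: 7/(1-δ) ≥ 13 + 4·δ/(1-δ)
Solving: δ ≥ (T-R)/(T-P) = (13-7)/(13-4) = 0.6667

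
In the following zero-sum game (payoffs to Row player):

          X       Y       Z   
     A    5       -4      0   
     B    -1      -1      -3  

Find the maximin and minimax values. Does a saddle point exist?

Maximin = -3, Minimax = -1, Saddle: False

Work:
Row minimums: [-4, -3] → maximin = -3
Column maximums: [5, -1, 0] → minimax = -1
No saddle point (maximin ≠ minimax). Mixed strategy needed.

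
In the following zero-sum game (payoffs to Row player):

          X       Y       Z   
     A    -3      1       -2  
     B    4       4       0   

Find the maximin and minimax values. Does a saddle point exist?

Maximin = 0, Minimax = 0, Saddle: True

Work:
Row minimums: [-3, 0] → maximin = 0
Column maximums: [4, 4, 0] → minimax = 0
Saddle point exists! Game value = 0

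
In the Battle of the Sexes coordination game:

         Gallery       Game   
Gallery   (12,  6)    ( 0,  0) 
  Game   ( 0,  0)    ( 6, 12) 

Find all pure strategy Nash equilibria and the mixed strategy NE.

Pure NE: (Gallery, Gallery) and (Game, Game); Mixed NE: p = 0.6667, q = 0.3333

Work:
Check pure NE:
(Gallery, Gallery): (12, 6) - no unilateral deviation beneficial
(Game, Game): (6, 12) - no unilateral deviation beneficial
Mixed NE: P1 plays Gallery with p = 0.6667, P2 plays Gallery with q = 0.3333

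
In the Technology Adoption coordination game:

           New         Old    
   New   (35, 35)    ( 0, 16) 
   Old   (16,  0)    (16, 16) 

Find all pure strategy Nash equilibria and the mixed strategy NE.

Pure NE: (New, New) and (Old, Old); Mixed NE: p = 0.4571, q = 0.4571

Work:
Check pure NE:
(New, New): (35, 35) - no unilateral deviation beneficial
(Old, Old): (16, 16) - no unilateral deviation beneficial
Mixed NE: P1 plays New with p = 0.4571, P2 plays New with q = 0.4571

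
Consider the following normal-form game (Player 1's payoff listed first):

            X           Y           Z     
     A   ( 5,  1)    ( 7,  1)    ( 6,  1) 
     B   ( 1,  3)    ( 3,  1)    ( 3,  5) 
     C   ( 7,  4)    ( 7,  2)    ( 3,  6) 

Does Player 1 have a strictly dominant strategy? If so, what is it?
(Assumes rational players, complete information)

No strictly dominant strategy exists for Player 1

Work:
A strategy strictly dominates another if it gives a strictly higher payoff against every opponent action. Compare each pair of P1's strategies column-by-column:
  A vs B: [5 vs 1, 7 vs 3, 6 vs 3] → A strictly dominates B
  A vs C: [5 vs 7, 7 vs 7, 6 vs 3] → A does not strictly dominate C (column X: 5 ≤ 7)
  B vs A: [1 vs 5, 3 vs 7, 3 vs 6] → B does not strictly dominate A (column X: 1 ≤ 5)
  B vs C: [1 vs 7, 3 vs 7, 3 vs 3] → B does not strictly dominate C (column X: 1 ≤ 7)
  C vs A: [7 vs 5, 7 vs 7, 3 vs 6] → C does not strictly dominate A (column Y: 7 ≤ 7)
  C vs B: [7 vs 1, 7 vs 3, 3 vs 3] → C does not strictly dominate B (column Z: 3 ≤ 3)
No single strategy strictly dominates all others → no strictly dominant strategy.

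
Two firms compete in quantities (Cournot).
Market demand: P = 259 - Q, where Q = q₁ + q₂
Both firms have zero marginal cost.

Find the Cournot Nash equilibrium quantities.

q₁* = q₂* = 86.33; P* = 86.33

Work:
Profit: π_i = P·q_i = (a - q_i - q_j)·q_i
FOC: ∂π_i/∂q_i = a - 2q_i - q_j = 0
Reaction function: q_i = (259 - q_j)/2
Symmetry: q* = 259/3 = 86.33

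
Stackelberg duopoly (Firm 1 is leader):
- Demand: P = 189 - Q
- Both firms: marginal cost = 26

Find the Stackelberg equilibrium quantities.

q₁* (leader) = 81.5, q₂* (follower) = 40.75

Work:
Follower's reaction: q₂ = (a - c - q₁)/2
Leader substitutes: π₁ = q₁·(a - q₁ - (a-c-q₁)/2 - c)
FOC: q₁* = (189 - 26)/2 = 81.50
Then: q₂* = (189 - 26 - 81.5)/2 = 40.75
Leader has first-mover advantage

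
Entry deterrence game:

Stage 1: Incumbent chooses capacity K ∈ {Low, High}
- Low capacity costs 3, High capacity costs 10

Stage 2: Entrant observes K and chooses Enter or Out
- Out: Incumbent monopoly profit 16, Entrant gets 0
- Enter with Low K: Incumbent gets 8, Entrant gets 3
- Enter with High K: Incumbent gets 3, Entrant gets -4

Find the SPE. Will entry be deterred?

SPE: (High, Enter|Low, Out|High); Entry deterred. Incumbent net profit = 6

Work:
After Low K: Entrant enters (3 > 0)
After High K: Entrant stays out (-4 < 0)
Incumbent: Low → 8−3=5, High → 16−10=6
Incumbent chooses High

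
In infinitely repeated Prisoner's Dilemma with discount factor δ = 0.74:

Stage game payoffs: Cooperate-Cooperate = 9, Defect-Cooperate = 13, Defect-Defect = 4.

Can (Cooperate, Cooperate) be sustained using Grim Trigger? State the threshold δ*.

δ* = 0.4444; since δ = 0.74 ≥ 0.4444, cooperation can be sustained

Work:
For Grim Trigger:
Cooperate forever: 9/(1-δ)
Defect then punished: 13 + 4·δ/(1-δ)
Need: 9/(1-δ) ≥ 13 + 4·δ/(1-δ)
Solving: δ ≥ (T-R)/(T-P) = (13-9)/(13-4) = 0.4444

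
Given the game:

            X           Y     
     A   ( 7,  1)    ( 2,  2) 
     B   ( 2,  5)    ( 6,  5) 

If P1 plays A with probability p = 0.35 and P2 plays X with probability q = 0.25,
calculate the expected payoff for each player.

E[P1] = 4.3875, E[P2] = 3.8625

Work:
E[P1] = p·q·π₁(A,X) + p·(1-q)·π₁(A,Y) + (1-p)·q·π₁(B,X) + (1-p)·(1-q)·π₁(B,Y)
= 0.35·0.25·7 + 0.35·0.75·2 + 0.65·0.25·2 + 0.65·0.75·6
= 4.3875

E[P2] = 3.8625 (similar calculation)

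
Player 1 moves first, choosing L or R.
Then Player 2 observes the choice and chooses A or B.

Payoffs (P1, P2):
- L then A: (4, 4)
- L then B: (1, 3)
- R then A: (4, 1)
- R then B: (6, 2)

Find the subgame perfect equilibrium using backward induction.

P1 plays R, P2 plays A after L and B after R; Payoff (6, 2)

Work:
Backward induction:
After L: P2 chooses A → P1 gets 4
After R: P2 chooses B → P1 gets 6
P1 chooses R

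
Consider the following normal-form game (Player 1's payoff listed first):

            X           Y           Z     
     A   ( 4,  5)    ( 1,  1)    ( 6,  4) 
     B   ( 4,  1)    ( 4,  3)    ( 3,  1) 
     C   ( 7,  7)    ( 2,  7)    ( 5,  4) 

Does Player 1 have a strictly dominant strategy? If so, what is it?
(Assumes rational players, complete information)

No strictly dominant strategy exists for Player 1

Work:
A strategy strictly dominates another if it gives a strictly higher payoff against every opponent action. Compare each pair of P1's strategies column-by-column:
  A vs B: [4 vs 4, 1 vs 4, 6 vs 3] → A does not strictly dominate B (column X: 4 ≤ 4)
  A vs C: [4 vs 7, 1 vs 2, 6 vs 5] → A does not strictly dominate C (column X: 4 ≤ 7)
  B vs A: [4 vs 4, 4 vs 1, 3 vs 6] → B does not strictly dominate A (column X: 4 ≤ 4)
  B vs C: [4 vs 7, 4 vs 2, 3 vs 5] → B does not strictly dominate C (column X: 4 ≤ 7)
  C vs A: [7 vs 4, 2 vs 1, 5 vs 6] → C does not strictly dominate A (column Z: 5 ≤ 6)
  C vs B: [7 vs 4, 2 vs 4, 5 vs 3] → C does not strictly dominate B (column Y: 2 ≤ 4)
No single strategy strictly dominates all others → no strictly dominant strategy.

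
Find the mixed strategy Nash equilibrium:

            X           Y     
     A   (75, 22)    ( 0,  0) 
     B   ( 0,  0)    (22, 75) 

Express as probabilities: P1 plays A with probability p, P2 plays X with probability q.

p = 0.7732, q = 0.2268

Work:
Find probabilities that make opponent indifferent:
P2 chooses q to make P1 indifferent between A and B
P1 chooses p to make P2 indifferent between X and Y
Mixed NE: P1 plays (A: 0.7732, B: 0.2268), P2 plays (X: 0.2268, Y: 0.7732)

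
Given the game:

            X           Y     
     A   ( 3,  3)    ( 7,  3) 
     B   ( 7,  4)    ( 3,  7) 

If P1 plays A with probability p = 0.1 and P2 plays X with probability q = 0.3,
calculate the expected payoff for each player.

E[P1] = 4.36, E[P2] = 5.79

Work:
E[P1] = p·q·π₁(A,X) + p·(1-q)·π₁(A,Y) + (1-p)·q·π₁(B,X) + (1-p)·(1-q)·π₁(B,Y)
= 0.1·0.3·3 + 0.1·0.7·7 + 0.9·0.3·7 + 0.9·0.7·3
= 4.36

E[P2] = 5.79 (similar calculation)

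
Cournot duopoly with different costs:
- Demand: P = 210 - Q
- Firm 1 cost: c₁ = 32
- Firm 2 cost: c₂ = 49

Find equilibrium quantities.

q₁* = 65.0, q₂* = 48.0

Work:
Reaction: q₁ = (210 - 32 - q₂)/2
Reaction: q₂ = (210 - 49 - q₁)/2
Solve simultaneously:
q₁* = (210 - 2×32 + 49)/3 = 65.0
q₂* = (210 - 2×49 + 32)/3 = 48.0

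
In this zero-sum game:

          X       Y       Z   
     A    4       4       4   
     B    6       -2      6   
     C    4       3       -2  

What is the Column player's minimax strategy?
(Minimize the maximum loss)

Column should play Y, value = 4

Work:
Column player minimizes Row's maximum payoff:
Column X: max payoff to Row = 6
Column Y: max payoff to Row = 4
Column Z: max payoff to Row = 6
Minimum is 4, achieved by column Y.
Minimax strategy: Y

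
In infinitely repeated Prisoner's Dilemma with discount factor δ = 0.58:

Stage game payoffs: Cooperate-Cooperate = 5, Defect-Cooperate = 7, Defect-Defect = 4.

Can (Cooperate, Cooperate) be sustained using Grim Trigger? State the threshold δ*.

δ* = 0.6667; since δ = 0.58 < 0.6667, cooperation cannot be sustained

Work:
For Grim Trigger:
Cooperate forever: 5/(1-δ)
Defect then punished: 7 + 4·δ/(1-δ)
Need: 5/(1-δ) ≥ 7 + 4·δ/(1-δ)
Solving: δ ≥ (T-R)/(T-P) = (7-5)/(7-4) = 0.6667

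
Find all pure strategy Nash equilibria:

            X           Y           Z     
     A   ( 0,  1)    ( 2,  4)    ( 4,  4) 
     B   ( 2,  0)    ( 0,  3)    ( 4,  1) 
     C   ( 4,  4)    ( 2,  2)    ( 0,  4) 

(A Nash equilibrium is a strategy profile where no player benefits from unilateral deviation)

Nash equilibrium: (A, Y), (A, Z), (C, X)

Work:
Best responses:
  P1 vs X: payoffs [0, 2, 4] → best response C (payoff 4)
  P1 vs Y: payoffs [2, 0, 2] → best response A/C (payoff 2)
  P1 vs Z: payoffs [4, 4, 0] → best response A/B (payoff 4)
  P2 vs A: payoffs [1, 4, 4] → best response Y/Z (payoff 4)
  P2 vs B: payoffs [0, 3, 1] → best response Y (payoff 3)
  P2 vs C: payoffs [4, 2, 4] → best response X/Z (payoff 4)
Mutual best responses: (A,Y), (A,Z), (C,X) → Nash equilibria.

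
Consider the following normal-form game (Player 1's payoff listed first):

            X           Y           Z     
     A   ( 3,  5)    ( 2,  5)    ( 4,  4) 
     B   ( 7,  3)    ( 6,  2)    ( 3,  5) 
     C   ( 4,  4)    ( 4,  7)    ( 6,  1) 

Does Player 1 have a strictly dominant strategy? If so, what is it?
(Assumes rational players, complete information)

No strictly dominant strategy exists for Player 1

Work:
A strategy strictly dominates another if it gives a strictly higher payoff against every opponent action. Compare each pair of P1's strategies column-by-column:
  A vs B: [3 vs 7, 2 vs 6, 4 vs 3] → A does not strictly dominate B (column X: 3 ≤ 7)
  A vs C: [3 vs 4, 2 vs 4, 4 vs 6] → A does not strictly dominate C (column X: 3 ≤ 4)
  B vs A: [7 vs 3, 6 vs 2, 3 vs 4] → B does not strictly dominate A (column Z: 3 ≤ 4)
  B vs C: [7 vs 4, 6 vs 4, 3 vs 6] → B does not strictly dominate C (column Z: 3 ≤ 6)
  C vs A: [4 vs 3, 4 vs 2, 6 vs 4] → C strictly dominates A
  C vs B: [4 vs 7, 4 vs 6, 6 vs 3] → C does not strictly dominate B (column X: 4 ≤ 7)
No single strategy strictly dominates all others → no strictly dominant strategy.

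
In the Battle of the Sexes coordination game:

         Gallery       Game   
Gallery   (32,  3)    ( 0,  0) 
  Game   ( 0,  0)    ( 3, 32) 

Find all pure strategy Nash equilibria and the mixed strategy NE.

Pure NE: (Gallery, Gallery) and (Game, Game); Mixed NE: p = 0.9143, q = 0.0857

Work:
Check pure NE:
(Gallery, Gallery): (32, 3) - no unilateral deviation beneficial
(Game, Game): (3, 32) - no unilateral deviation beneficial
Mixed NE: P1 plays Gallery with p = 0.9143, P2 plays Gallery with q = 0.0857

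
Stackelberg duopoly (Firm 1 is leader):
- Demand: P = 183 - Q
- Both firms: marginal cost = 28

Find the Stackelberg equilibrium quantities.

q₁* (leader) = 77.5, q₂* (follower) = 38.75

Work:
Follower's reaction: q₂ = (a - c - q₁)/2
Leader substitutes: π₁ = q₁·(a - q₁ - (a-c-q₁)/2 - c)
FOC: q₁* = (183 - 28)/2 = 77.50
Then: q₂* = (183 - 28 - 77.5)/2 = 38.75
Leader has first-mover advantage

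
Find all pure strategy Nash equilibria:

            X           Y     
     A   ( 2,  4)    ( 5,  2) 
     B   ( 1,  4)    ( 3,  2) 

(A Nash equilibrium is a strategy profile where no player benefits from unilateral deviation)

Nash equilibrium: (A, X)

Work:
Best responses:
  P1 vs X: payoffs [2, 1] → best response A (payoff 2)
  P1 vs Y: payoffs [5, 3] → best response A (payoff 5)
  P2 vs A: payoffs [4, 2] → best response X (payoff 4)
  P2 vs B: payoffs [4, 2] → best response X (payoff 4)
Mutual best responses: (A,X) → Nash equilibria.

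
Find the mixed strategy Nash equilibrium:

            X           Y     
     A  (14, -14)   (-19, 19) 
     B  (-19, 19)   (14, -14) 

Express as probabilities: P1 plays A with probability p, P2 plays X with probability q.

p = 0.5, q = 0.5

Work:
Find probabilities that make opponent indifferent:
P2 chooses q to make P1 indifferent between A and B
P1 chooses p to make P2 indifferent between X and Y
Mixed NE: P1 plays (A: 0.5, B: 0.5), P2 plays (X: 0.5, Y: 0.5)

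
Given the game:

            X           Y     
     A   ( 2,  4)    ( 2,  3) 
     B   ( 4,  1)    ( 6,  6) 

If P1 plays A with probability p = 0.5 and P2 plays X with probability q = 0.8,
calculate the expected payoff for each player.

E[P1] = 3.2, E[P2] = 2.9

Work:
E[P1] = p·q·π₁(A,X) + p·(1-q)·π₁(A,Y) + (1-p)·q·π₁(B,X) + (1-p)·(1-q)·π₁(B,Y)
= 0.5·0.8·2 + 0.5·0.2·2 + 0.5·0.8·4 + 0.5·0.2·6
= 3.2

E[P2] = 2.9 (similar calculation)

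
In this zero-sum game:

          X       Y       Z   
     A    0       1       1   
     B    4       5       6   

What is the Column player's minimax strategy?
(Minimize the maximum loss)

Column should play X, value = 4

Work:
Column player minimizes Row's maximum payoff:
Column X: max payoff to Row = 4
Column Y: max payoff to Row = 5
Column Z: max payoff to Row = 6
Minimum is 4, achieved by column X.
Minimax strategy: X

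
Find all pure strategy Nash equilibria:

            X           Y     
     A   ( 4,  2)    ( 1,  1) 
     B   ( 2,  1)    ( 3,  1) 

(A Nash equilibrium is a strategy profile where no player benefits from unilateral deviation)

Nash equilibrium: (A, X), (B, Y)

Work:
Best responses:
  P1 vs X: payoffs [4, 2] → best response A (payoff 4)
  P1 vs Y: payoffs [1, 3] → best response B (payoff 3)
  P2 vs A: payoffs [2, 1] → best response X (payoff 2)
  P2 vs B: payoffs [1, 1] → best response X/Y (payoff 1)
Mutual best responses: (A,X), (B,Y) → Nash equilibria.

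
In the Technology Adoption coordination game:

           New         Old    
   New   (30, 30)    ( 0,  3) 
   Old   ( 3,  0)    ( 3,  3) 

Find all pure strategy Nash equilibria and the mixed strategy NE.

Pure NE: (New, New) and (Old, Old); Mixed NE: p = 0.1, q = 0.1

Work:
Check pure NE:
(New, New): (30, 30) - no unilateral deviation beneficial
(Old, Old): (3, 3) - no unilateral deviation beneficial
Mixed NE: P1 plays New with p = 0.1, P2 plays New with q = 0.1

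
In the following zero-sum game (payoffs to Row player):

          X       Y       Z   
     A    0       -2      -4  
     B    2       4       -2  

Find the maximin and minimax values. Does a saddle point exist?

Maximin = -2, Minimax = -2, Saddle: True

Work:
Row minimums: [-4, -2] → maximin = -2
Column maximums: [2, 4, -2] → minimax = -2
Saddle point exists! Game value = -2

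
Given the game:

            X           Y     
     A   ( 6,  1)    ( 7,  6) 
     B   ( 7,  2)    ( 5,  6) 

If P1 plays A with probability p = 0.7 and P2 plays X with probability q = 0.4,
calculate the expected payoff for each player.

E[P1] = 6.36, E[P2] = 4.12

Work:
E[P1] = p·q·π₁(A,X) + p·(1-q)·π₁(A,Y) + (1-p)·q·π₁(B,X) + (1-p)·(1-q)·π₁(B,Y)
= 0.7·0.4·6 + 0.7·0.6·7 + 0.3·0.4·7 + 0.3·0.6·5
= 6.36

E[P2] = 4.12 (similar calculation)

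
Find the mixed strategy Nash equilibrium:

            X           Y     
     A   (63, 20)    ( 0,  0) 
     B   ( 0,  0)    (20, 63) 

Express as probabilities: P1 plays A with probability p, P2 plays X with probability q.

p = 0.759, q = 0.241

Work:
Find probabilities that make opponent indifferent:
P2 chooses q to make P1 indifferent between A and B
P1 chooses p to make P2 indifferent between X and Y
Mixed NE: P1 plays (A: 0.759, B: 0.241), P2 plays (X: 0.241, Y: 0.759)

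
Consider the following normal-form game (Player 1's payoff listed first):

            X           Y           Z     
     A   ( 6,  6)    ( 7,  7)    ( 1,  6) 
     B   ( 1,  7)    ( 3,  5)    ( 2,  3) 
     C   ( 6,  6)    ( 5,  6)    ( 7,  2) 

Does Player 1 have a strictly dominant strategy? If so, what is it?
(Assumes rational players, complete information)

No strictly dominant strategy exists for Player 1

Work:
A strategy strictly dominates another if it gives a strictly higher payoff against every opponent action. Compare each pair of P1's strategies column-by-column:
  A vs B: [6 vs 1, 7 vs 3, 1 vs 2] → A does not strictly dominate B (column Z: 1 ≤ 2)
  A vs C: [6 vs 6, 7 vs 5, 1 vs 7] → A does not strictly dominate C (column X: 6 ≤ 6)
  B vs A: [1 vs 6, 3 vs 7, 2 vs 1] → B does not strictly dominate A (column X: 1 ≤ 6)
  B vs C: [1 vs 6, 3 vs 5, 2 vs 7] → B does not strictly dominate C (column X: 1 ≤ 6)
  C vs A: [6 vs 6, 5 vs 7, 7 vs 1] → C does not strictly dominate A (column X: 6 ≤ 6)
  C vs B: [6 vs 1, 5 vs 3, 7 vs 2] → C strictly dominates B
No single strategy strictly dominates all others → no strictly dominant strategy.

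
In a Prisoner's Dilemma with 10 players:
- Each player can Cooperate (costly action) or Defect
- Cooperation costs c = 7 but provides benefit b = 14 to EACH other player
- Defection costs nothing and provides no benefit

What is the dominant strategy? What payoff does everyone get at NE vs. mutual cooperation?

Dominant: Defect; NE payoff = 0; Coop payoff = 119

Work:
Defect dominates (saves cost c = 7, benefit to others is external)
NE: All defect → everyone gets 0
If all cooperate: each receives (9)×14 - 7 = 119
Social dilemma: 119 > 0 but NE gives 0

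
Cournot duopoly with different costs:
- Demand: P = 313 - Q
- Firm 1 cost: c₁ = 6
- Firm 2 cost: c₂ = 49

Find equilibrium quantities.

q₁* = 116.67, q₂* = 73.67

Work:
Reaction: q₁ = (313 - 6 - q₂)/2
Reaction: q₂ = (313 - 49 - q₁)/2
Solve simultaneously:
q₁* = (313 - 2×6 + 49)/3 = 116.67
q₂* = (313 - 2×49 + 6)/3 = 73.67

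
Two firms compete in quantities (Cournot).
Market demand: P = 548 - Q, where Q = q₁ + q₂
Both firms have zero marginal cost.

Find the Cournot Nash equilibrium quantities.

q₁* = q₂* = 182.67; P* = 182.67

Work:
Profit: π_i = P·q_i = (a - q_i - q_j)·q_i
FOC: ∂π_i/∂q_i = a - 2q_i - q_j = 0
Reaction function: q_i = (548 - q_j)/2
Symmetry: q* = 548/3 = 182.67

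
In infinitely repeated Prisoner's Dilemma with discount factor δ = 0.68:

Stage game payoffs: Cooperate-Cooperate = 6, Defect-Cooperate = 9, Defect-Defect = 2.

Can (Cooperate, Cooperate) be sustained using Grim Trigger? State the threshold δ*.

δ* = 0.4286; since δ = 0.68 ≥ 0.4286, cooperation can be sustained

Work:
For Grim Trigger:
Cooperate forever: 6/(1-δ)
Defect then punished: 9 + 2·δ/(1-δ)
Need: 6/(1-δ) ≥ 9 + 2·δ/(1-δ)
Solving: δ ≥ (T-R)/(T-P) = (9-6)/(9-2) = 0.4286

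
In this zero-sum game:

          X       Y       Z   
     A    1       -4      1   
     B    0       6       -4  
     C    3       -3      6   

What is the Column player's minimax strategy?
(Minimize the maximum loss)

Column should play X, value = 3

Work:
Column player minimizes Row's maximum payoff:
Column X: max payoff to Row = 3
Column Y: max payoff to Row = 6
Column Z: max payoff to Row = 6
Minimum is 3, achieved by column X.
Minimax strategy: X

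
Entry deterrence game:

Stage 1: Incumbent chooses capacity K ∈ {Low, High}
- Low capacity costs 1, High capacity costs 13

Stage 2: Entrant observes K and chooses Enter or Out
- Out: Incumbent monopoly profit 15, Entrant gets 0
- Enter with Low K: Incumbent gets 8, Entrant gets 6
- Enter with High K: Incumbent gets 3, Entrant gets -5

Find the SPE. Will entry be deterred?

SPE: (Low, Enter|Low, Out|High); Entry not deterred. Incumbent net profit = 7, Entrant gets 6

Work:
After Low K: Entrant enters (6 > 0)
After High K: Entrant stays out (-5 < 0)
Incumbent: Low → 8−1=7, High → 15−13=2
Incumbent chooses Low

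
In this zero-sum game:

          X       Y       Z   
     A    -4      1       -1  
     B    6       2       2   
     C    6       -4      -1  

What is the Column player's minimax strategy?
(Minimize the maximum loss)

Column should play Y or Z (all achieve the minimum), value = 2

Work:
Column player minimizes Row's maximum payoff:
Column X: max payoff to Row = 6
Column Y: max payoff to Row = 2
Column Z: max payoff to Row = 2
Minimum is 2, achieved by columns Y, Z (tied).
Each of Y or Z is a minimax strategy.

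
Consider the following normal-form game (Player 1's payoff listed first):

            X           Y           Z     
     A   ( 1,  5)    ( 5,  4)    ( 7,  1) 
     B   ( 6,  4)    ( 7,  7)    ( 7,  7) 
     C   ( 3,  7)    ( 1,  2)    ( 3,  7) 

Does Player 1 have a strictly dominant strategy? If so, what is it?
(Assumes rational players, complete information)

No strictly dominant strategy exists for Player 1

Work:
A strategy strictly dominates another if it gives a strictly higher payoff against every opponent action. Compare each pair of P1's strategies column-by-column:
  A vs B: [1 vs 6, 5 vs 7, 7 vs 7] → A does not strictly dominate B (column X: 1 ≤ 6)
  A vs C: [1 vs 3, 5 vs 1, 7 vs 3] → A does not strictly dominate C (column X: 1 ≤ 3)
  B vs A: [6 vs 1, 7 vs 5, 7 vs 7] → B does not strictly dominate A (column Z: 7 ≤ 7)
  B vs C: [6 vs 3, 7 vs 1, 7 vs 3] → B strictly dominates C
  C vs A: [3 vs 1, 1 vs 5, 3 vs 7] → C does not strictly dominate A (column Y: 1 ≤ 5)
  C vs B: [3 vs 6, 1 vs 7, 3 vs 7] → C does not strictly dominate B (column X: 3 ≤ 6)
No single strategy strictly dominates all others → no strictly dominant strategy.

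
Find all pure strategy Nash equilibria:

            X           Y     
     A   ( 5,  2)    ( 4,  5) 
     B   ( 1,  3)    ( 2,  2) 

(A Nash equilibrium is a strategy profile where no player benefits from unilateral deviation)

Nash equilibrium: (A, Y)

Work:
Best responses:
  P1 vs X: payoffs [5, 1] → best response A (payoff 5)
  P1 vs Y: payoffs [4, 2] → best response A (payoff 4)
  P2 vs A: payoffs [2, 5] → best response Y (payoff 5)
  P2 vs B: payoffs [3, 2] → best response X (payoff 3)
Mutual best responses: (A,Y) → Nash equilibria.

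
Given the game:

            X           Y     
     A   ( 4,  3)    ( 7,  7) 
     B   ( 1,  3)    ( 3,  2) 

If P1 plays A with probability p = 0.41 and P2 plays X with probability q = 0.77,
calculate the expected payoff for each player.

E[P1] = 2.7843, E[P2] = 3.2415

Work:
E[P1] = p·q·π₁(A,X) + p·(1-q)·π₁(A,Y) + (1-p)·q·π₁(B,X) + (1-p)·(1-q)·π₁(B,Y)
= 0.41·0.77·4 + 0.41·0.23·7 + 0.59·0.77·1 + 0.59·0.23·3
= 2.7843

E[P2] = 3.2415 (similar calculation)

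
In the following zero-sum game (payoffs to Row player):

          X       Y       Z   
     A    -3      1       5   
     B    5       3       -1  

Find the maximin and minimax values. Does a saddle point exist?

Maximin = -1, Minimax = 3, Saddle: False

Work:
Row minimums: [-3, -1] → maximin = -1
Column maximums: [5, 3, 5] → minimax = 3
No saddle point (maximin ≠ minimax). Mixed strategy needed.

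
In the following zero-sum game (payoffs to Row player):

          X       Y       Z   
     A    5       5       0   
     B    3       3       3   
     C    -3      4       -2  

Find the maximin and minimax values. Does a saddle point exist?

Maximin = 3, Minimax = 3, Saddle: True

Work:
Row minimums: [0, 3, -3] → maximin = 3
Column maximums: [5, 5, 3] → minimax = 3
Saddle point exists! Game value = 3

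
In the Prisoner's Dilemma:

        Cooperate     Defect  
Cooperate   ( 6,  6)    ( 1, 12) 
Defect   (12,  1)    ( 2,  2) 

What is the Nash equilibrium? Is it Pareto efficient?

(Defect, Defect) is NE; not Pareto efficient

Work:
Defect dominates Cooperate for both players:
If P2 cooperates: Defect (12) > Cooperate (6)
If P2 defects: Defect (2) > Cooperate (1)
NE: (Defect, Defect) with payoff (2, 2)
But (Cooperate, Cooperate) = (6, 6) Pareto dominates (2, 2)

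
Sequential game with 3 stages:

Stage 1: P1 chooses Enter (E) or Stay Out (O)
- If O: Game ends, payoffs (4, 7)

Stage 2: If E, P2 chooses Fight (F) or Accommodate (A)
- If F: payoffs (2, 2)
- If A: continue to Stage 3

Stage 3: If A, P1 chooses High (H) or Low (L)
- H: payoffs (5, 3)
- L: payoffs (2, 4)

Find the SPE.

SPE: (E, A, H); Outcome (5, 3)

Work:
Stage 3: P1 chooses H (5 vs 2)
Stage 2: P2: F->2, A->3 (anticipating H). Choose A
Stage 1: P1: O->4, E->5 (anticipating A, H). Choose E
SPE path: E -> A -> H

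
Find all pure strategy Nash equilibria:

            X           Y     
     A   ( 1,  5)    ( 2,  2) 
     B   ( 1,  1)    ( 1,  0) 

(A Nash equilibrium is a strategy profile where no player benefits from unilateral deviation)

Nash equilibrium: (A, X), (B, X)

Work:
Best responses:
  P1 vs X: payoffs [1, 1] → best response A/B (payoff 1)
  P1 vs Y: payoffs [2, 1] → best response A (payoff 2)
  P2 vs A: payoffs [5, 2] → best response X (payoff 5)
  P2 vs B: payoffs [1, 0] → best response X (payoff 1)
Mutual best responses: (A,X), (B,X) → Nash equilibria.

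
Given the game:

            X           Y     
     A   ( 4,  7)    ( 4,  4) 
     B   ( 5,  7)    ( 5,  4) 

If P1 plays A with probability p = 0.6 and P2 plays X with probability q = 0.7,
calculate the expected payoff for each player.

E[P1] = 4.4, E[P2] = 6.1

Work:
E[P1] = p·q·π₁(A,X) + p·(1-q)·π₁(A,Y) + (1-p)·q·π₁(B,X) + (1-p)·(1-q)·π₁(B,Y)
= 0.6·0.7·4 + 0.6·0.3·4 + 0.4·0.7·5 + 0.4·0.3·5
= 4.4

E[P2] = 6.1 (similar calculation)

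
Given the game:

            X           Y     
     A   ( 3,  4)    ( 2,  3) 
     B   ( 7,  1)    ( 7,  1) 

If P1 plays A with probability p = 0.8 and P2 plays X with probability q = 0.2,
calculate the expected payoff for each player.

E[P1] = 3.16, E[P2] = 2.76

Work:
E[P1] = p·q·π₁(A,X) + p·(1-q)·π₁(A,Y) + (1-p)·q·π₁(B,X) + (1-p)·(1-q)·π₁(B,Y)
= 0.8·0.2·3 + 0.8·0.8·2 + 0.2·0.2·7 + 0.2·0.8·7
= 3.16

E[P2] = 2.76 (similar calculation)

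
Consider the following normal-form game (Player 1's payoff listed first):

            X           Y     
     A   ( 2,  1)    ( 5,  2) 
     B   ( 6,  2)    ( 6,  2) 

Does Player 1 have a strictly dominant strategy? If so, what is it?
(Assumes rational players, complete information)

Yes, Player 1's strictly dominant strategy is B

Work:
A strategy strictly dominates another if it gives a strictly higher payoff against every opponent action. Compare each pair of P1's strategies column-by-column:
  A vs B: [2 vs 6, 5 vs 6] → A does not strictly dominate B (column X: 2 ≤ 6)
  B vs A: [6 vs 2, 6 vs 5] → B strictly dominates A
B strictly dominates every other strategy → strictly dominant.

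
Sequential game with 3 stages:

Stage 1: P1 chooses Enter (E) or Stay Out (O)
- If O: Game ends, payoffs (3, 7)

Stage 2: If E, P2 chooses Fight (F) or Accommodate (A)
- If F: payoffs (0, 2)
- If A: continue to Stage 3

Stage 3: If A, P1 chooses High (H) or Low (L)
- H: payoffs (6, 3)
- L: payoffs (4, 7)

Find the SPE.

SPE: (E, A, H); Outcome (6, 3)

Work:
Stage 3: P1 chooses H (6 vs 4)
Stage 2: P2: F->2, A->3 (anticipating H). Choose A
Stage 1: P1: O->3, E->6 (anticipating A, H). Choose E
SPE path: E -> A -> H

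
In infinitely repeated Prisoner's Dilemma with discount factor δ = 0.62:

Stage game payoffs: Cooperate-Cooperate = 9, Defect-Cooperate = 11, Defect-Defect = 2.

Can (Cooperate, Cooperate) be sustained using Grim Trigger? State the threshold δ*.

δ* = 0.2222; since δ = 0.62 ≥ 0.2222, cooperation can be sustained

Work:
For Grim Trigger:
Cooperate forever: 9/(1-δ)
Defect then punished: 11 + 2·δ/(1-δ)
Need: 9/(1-δ) ≥ 11 + 2·δ/(1-δ)
Solving: δ ≥ (T-R)/(T-P) = (11-9)/(11-2) = 0.2222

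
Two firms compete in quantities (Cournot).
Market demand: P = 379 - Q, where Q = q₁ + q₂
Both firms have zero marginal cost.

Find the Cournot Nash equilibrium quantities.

q₁* = q₂* = 126.33; P* = 126.33

Work:
Profit: π_i = P·q_i = (a - q_i - q_j)·q_i
FOC: ∂π_i/∂q_i = a - 2q_i - q_j = 0
Reaction function: q_i = (379 - q_j)/2
Symmetry: q* = 379/3 = 126.33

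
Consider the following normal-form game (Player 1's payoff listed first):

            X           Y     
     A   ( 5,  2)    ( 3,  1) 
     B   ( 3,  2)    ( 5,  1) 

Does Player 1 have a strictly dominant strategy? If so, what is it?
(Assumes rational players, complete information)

No strictly dominant strategy exists for Player 1

Work:
A strategy strictly dominates another if it gives a strictly higher payoff against every opponent action. Compare each pair of P1's strategies column-by-column:
  A vs B: [5 vs 3, 3 vs 5] → A does not strictly dominate B (column Y: 3 ≤ 5)
  B vs A: [3 vs 5, 5 vs 3] → B does not strictly dominate A (column X: 3 ≤ 5)
No single strategy strictly dominates all others → no strictly dominant strategy.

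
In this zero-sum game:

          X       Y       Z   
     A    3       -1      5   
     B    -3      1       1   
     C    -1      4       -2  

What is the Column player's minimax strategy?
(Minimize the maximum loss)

Column should play X, value = 3

Work:
Column player minimizes Row's maximum payoff:
Column X: max payoff to Row = 3
Column Y: max payoff to Row = 4
Column Z: max payoff to Row = 5
Minimum is 3, achieved by column X.
Minimax strategy: X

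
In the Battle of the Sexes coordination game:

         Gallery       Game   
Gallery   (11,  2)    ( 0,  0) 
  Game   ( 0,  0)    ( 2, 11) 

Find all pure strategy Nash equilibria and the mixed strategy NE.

Pure NE: (Gallery, Gallery) and (Game, Game); Mixed NE: p = 0.8462, q = 0.1538

Work:
Check pure NE:
(Gallery, Gallery): (11, 2) - no unilateral deviation beneficial
(Game, Game): (2, 11) - no unilateral deviation beneficial
Mixed NE: P1 plays Gallery with p = 0.8462, P2 plays Gallery with q = 0.1538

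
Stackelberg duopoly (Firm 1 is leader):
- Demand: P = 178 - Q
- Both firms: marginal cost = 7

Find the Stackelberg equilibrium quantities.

q₁* (leader) = 85.5, q₂* (follower) = 42.75

Work:
Follower's reaction: q₂ = (a - c - q₁)/2
Leader substitutes: π₁ = q₁·(a - q₁ - (a-c-q₁)/2 - c)
FOC: q₁* = (178 - 7)/2 = 85.50
Then: q₂* = (178 - 7 - 85.5)/2 = 42.75
Leader has first-mover advantage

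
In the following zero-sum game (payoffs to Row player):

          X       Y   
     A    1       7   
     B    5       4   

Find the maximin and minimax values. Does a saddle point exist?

Maximin = 4, Minimax = 5, Saddle: False

Work:
Row minimums: [1, 4] → maximin = 4
Column maximums: [5, 7] → minimax = 5
No saddle point (maximin ≠ minimax). Mixed strategy needed.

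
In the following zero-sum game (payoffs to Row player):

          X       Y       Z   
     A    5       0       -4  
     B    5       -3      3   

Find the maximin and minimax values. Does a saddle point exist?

Maximin = -3, Minimax = 0, Saddle: False

Work:
Row minimums: [-4, -3] → maximin = -3
Column maximums: [5, 0, 3] → minimax = 0
No saddle point (maximin ≠ minimax). Mixed strategy needed.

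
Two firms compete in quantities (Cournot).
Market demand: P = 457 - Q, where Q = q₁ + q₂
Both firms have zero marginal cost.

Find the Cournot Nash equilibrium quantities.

q₁* = q₂* = 152.33; P* = 152.33

Work:
Profit: π_i = P·q_i = (a - q_i - q_j)·q_i
FOC: ∂π_i/∂q_i = a - 2q_i - q_j = 0
Reaction function: q_i = (457 - q_j)/2
Symmetry: q* = 457/3 = 152.33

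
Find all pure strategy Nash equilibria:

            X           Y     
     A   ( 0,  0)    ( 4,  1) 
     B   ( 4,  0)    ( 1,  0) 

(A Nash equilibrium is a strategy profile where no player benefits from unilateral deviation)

Nash equilibrium: (A, Y), (B, X)

Work:
Best responses:
  P1 vs X: payoffs [0, 4] → best response B (payoff 4)
  P1 vs Y: payoffs [4, 1] → best response A (payoff 4)
  P2 vs A: payoffs [0, 1] → best response Y (payoff 1)
  P2 vs B: payoffs [0, 0] → best response X/Y (payoff 0)
Mutual best responses: (A,Y), (B,X) → Nash equilibria.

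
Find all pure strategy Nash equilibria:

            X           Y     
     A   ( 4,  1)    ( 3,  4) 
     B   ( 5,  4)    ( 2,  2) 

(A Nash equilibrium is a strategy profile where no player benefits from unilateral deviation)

Nash equilibrium: (A, Y), (B, X)

Work:
Best responses:
  P1 vs X: payoffs [4, 5] → best response B (payoff 5)
  P1 vs Y: payoffs [3, 2] → best response A (payoff 3)
  P2 vs A: payoffs [1, 4] → best response Y (payoff 4)
  P2 vs B: payoffs [4, 2] → best response X (payoff 4)
Mutual best responses: (A,Y), (B,X) → Nash equilibria.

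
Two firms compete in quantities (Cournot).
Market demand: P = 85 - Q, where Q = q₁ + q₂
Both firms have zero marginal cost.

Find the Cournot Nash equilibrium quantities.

q₁* = q₂* = 28.33; P* = 28.33

Work:
Profit: π_i = P·q_i = (a - q_i - q_j)·q_i
FOC: ∂π_i/∂q_i = a - 2q_i - q_j = 0
Reaction function: q_i = (85 - q_j)/2
Symmetry: q* = 85/3 = 28.33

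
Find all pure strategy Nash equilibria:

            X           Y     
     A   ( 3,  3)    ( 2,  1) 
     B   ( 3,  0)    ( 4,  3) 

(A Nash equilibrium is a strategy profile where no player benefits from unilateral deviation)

Nash equilibrium: (A, X), (B, Y)

Work:
Best responses:
  P1 vs X: payoffs [3, 3] → best response A/B (payoff 3)
  P1 vs Y: payoffs [2, 4] → best response B (payoff 4)
  P2 vs A: payoffs [3, 1] → best response X (payoff 3)
  P2 vs B: payoffs [0, 3] → best response Y (payoff 3)
Mutual best responses: (A,X), (B,Y) → Nash equilibria.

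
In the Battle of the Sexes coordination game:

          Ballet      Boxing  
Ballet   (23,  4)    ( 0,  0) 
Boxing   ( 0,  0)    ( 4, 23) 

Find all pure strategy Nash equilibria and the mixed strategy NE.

Pure NE: (Ballet, Ballet) and (Boxing, Boxing); Mixed NE: p = 0.8519, q = 0.1481

Work:
Check pure NE:
(Ballet, Ballet): (23, 4) - no unilateral deviation beneficial
(Boxing, Boxing): (4, 23) - no unilateral deviation beneficial
Mixed NE: P1 plays Ballet with p = 0.8519, P2 plays Ballet with q = 0.1481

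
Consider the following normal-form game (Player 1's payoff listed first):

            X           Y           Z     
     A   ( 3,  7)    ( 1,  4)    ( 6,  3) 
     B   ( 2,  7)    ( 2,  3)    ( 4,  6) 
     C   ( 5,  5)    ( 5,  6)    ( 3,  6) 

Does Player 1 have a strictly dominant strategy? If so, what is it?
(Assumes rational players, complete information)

No strictly dominant strategy exists for Player 1

Work:
A strategy strictly dominates another if it gives a strictly higher payoff against every opponent action. Compare each pair of P1's strategies column-by-column:
  A vs B: [3 vs 2, 1 vs 2, 6 vs 4] → A does not strictly dominate B (column Y: 1 ≤ 2)
  A vs C: [3 vs 5, 1 vs 5, 6 vs 3] → A does not strictly dominate C (column X: 3 ≤ 5)
  B vs A: [2 vs 3, 2 vs 1, 4 vs 6] → B does not strictly dominate A (column X: 2 ≤ 3)
  B vs C: [2 vs 5, 2 vs 5, 4 vs 3] → B does not strictly dominate C (column X: 2 ≤ 5)
  C vs A: [5 vs 3, 5 vs 1, 3 vs 6] → C does not strictly dominate A (column Z: 3 ≤ 6)
  C vs B: [5 vs 2, 5 vs 2, 3 vs 4] → C does not strictly dominate B (column Z: 3 ≤ 4)
No single strategy strictly dominates all others → no strictly dominant strategy.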